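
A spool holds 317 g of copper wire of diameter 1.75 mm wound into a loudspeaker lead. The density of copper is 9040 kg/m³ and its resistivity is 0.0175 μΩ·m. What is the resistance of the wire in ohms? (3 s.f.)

ρ = 0.0175 μΩ·m = 1.75×10^-8 Ω·m
A = π(d/2)² = π(8.7500e-04 m)² = 2.4053e-06 m²
L = m/(density·A) = 0.317/(9040×2.4053e-06) = 14.58 m
R = ρL/A = (1.75×10^-8)(14.58)/(2.4053e-06) = 0.106 Ω

0.106 Ω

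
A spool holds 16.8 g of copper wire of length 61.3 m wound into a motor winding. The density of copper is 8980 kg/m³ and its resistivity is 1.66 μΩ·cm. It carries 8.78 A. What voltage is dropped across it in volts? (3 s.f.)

293 V

ρ = 1.66 μΩ·cm = 1.66×10^-8 Ω·m
A = m/(density·L) = 0.0168/(8980×61.3) = 3.0519e-08 m²
R = ρL/A = (1.66×10^-8)(61.3)/(3.0519e-08) = 33.34 Ω
V = IR = 8.78 × 33.34 = 293 V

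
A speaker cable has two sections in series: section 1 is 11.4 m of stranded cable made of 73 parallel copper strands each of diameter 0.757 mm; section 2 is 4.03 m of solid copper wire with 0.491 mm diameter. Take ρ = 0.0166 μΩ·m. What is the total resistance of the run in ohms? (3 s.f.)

ρ = 0.0166 μΩ·m = 1.66×10^-8 Ω·m
Section 1: A_strand = π(3.7850e-04)² = 4.501e-07 m²; R₁ = ρL/(N·A_s) = (1.66×10^-8)(11.4)/(73×4.501e-07) = 0.00576 Ω
Section 2: A = π(d/2)² = π(2.4550e-04 m)² = 1.893e-07 m²
R₂ = (1.66×10^-8)(4.03)/(1.893e-07) = 0.3533 Ω
R = R₁ + R₂ = 0.359 Ω

0.359 Ω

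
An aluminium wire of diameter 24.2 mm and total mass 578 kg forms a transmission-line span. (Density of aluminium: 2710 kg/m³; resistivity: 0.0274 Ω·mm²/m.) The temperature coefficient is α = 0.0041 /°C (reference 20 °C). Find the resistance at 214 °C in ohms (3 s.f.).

0.0496 Ω

ρ = 0.0274 Ω·mm²/m = 2.74×10^-8 Ω·m
A = π(d/2)² = π(1.2100e-02 m)² = 4.5996e-04 m²
L = m/(density·A) = 578/(2710×4.5996e-04) = 463.7 m
R = ρL/A = (2.74×10^-8)(463.7)/(4.5996e-04) = 0.02762 Ω
R(214 °C) = 0.02762 × (1 + 0.0041×194) = 0.0496 Ω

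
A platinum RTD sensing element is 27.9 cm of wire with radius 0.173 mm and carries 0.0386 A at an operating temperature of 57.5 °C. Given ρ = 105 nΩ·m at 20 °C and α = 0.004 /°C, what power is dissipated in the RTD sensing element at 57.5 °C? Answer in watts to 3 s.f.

5.34×10^-4 W

ρ = 105 nΩ·m = 1.05×10^-7 Ω·m
A = πr² = π(1.7300e-04 m)² = 9.402e-08 m²
R₍20₎ = ρL/A = (1.05×10^-7)(0.279)/(9.402e-08) = 0.3116 Ω
R₍57.5₎ = R₍20₎(1 + αΔT) = 0.3116 × (1 + 0.004×37.5) = 0.3583 Ω
P = I²R = (0.0386)² × 0.3583 = 5.34×10^-4 W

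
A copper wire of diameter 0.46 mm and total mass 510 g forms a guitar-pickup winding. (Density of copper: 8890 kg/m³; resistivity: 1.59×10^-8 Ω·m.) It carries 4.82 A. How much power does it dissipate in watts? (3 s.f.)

767 W

A = π(d/2)² = π(2.3000e-04 m)² = 1.6619e-07 m²
L = m/(density·A) = 0.51/(8890×1.6619e-07) = 345.2 m
R = ρL/A = (1.59×10^-8)(345.2)/(1.6619e-07) = 33.03 Ω
P = I²R = (4.82)² × 33.03 = 767 W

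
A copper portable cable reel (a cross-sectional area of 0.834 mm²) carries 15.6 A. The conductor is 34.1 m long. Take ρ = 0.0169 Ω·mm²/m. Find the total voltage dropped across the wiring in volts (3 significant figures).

10.8 V

ρ = 0.0169 Ω·mm²/m = 1.69×10^-8 Ω·m
A = 0.834 mm² = 8.340e-07 m²
R = ρL/A = (1.69×10^-8)(34.1)/(8.340e-07) = 0.691 Ω
V = IR = 15.6 × 0.691 = 10.8 V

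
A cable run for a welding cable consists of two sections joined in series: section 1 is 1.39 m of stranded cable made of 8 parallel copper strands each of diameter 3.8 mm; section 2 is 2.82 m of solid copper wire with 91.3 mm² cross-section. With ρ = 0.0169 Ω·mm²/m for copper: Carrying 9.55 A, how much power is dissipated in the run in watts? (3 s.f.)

0.0712 W

ρ = 0.0169 Ω·mm²/m = 1.69×10^-8 Ω·m
Section 1: A_strand = π(1.9000e-03)² = 1.134e-05 m²; R₁ = ρL/(N·A_s) = (1.69×10^-8)(1.39)/(8×1.134e-05) = 2.589×10^-4 Ω
Section 2: A = 91.3 mm² = 9.130e-05 m²
R₂ = (1.69×10^-8)(2.82)/(9.130e-05) = 5.220×10^-4 Ω
R = R₁ + R₂ = 7.809×10^-4 Ω
P = I²R = (9.55)² × 7.809×10^-4 = 0.0712 W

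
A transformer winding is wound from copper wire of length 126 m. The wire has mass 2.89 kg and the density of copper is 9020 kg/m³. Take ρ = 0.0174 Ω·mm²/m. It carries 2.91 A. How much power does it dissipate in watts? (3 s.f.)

7.30 W

ρ = 0.0174 Ω·mm²/m = 1.74×10^-8 Ω·m
A = m/(density·L) = 2.89/(9020×126) = 2.5429e-06 m²
R = ρL/A = (1.74×10^-8)(126)/(2.5429e-06) = 0.8622 Ω
P = I²R = (2.91)² × 0.8622 = 7.30 W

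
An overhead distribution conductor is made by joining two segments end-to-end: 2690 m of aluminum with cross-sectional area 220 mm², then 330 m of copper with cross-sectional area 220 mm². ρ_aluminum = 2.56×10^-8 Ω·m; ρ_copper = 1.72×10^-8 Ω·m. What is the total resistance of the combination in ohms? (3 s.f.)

0.339 Ω

Segment 1: A = 220 mm² = 2.200e-04 m²
R₁ = ρL/A = (2.56×10^-8)(2690)/(2.200e-04) = 0.313 Ω
R₂ = (1.72×10^-8)(330)/(2.200e-04) = 0.0258 Ω
R = R₁ + R₂ = 0.339 Ω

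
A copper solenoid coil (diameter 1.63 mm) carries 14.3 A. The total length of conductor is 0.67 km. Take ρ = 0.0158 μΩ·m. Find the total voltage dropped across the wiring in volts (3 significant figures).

ρ = 0.0158 μΩ·m = 1.58×10^-8 Ω·m
A = π(d/2)² = π(8.1500e-04 m)² = 2.087e-06 m²
R = ρL/A = (1.58×10^-8)(670)/(2.087e-06) = 5.073 Ω
V = IR = 14.3 × 5.073 = 72.5 V

72.5 V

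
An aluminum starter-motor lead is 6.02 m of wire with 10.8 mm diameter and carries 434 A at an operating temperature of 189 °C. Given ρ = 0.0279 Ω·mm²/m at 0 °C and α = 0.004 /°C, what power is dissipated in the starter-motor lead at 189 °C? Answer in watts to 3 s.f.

ρ = 0.0279 Ω·mm²/m = 2.79×10^-8 Ω·m
A = π(d/2)² = π(5.4000e-03 m)² = 9.161e-05 m²
R₍0₎ = ρL/A = (2.79×10^-8)(6.02)/(9.161e-05) = 0.001833 Ω
R₍189₎ = R₍0₎(1 + αΔT) = 0.001833 × (1 + 0.004×189) = 0.003219 Ω
P = I²R = (434)² × 0.003219 = 606 W

606 W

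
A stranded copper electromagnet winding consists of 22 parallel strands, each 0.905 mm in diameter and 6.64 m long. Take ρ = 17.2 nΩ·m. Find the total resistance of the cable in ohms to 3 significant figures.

0.00807 Ω

ρ = 17.2 nΩ·m = 1.72×10^-8 Ω·m
A_strand = π(4.5250e-04 m)² = 6.433e-07 m²
R_strand = ρL/A = (1.72×10^-8)(6.64)/(6.433e-07) = 0.1775 Ω
R_total = R_strand/N = 0.1775/22 = 0.00807 Ω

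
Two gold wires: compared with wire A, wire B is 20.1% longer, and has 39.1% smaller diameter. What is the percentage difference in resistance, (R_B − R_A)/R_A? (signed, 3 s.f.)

224%

R ∝ L/d², so R_B/R_A = (1 + 20.1/100) × (1 − 39.1/100)⁻²
= 1.201 × 2.696 = 3.238
(R_B − R_A)/R_A = 3.238 − 1 = 224%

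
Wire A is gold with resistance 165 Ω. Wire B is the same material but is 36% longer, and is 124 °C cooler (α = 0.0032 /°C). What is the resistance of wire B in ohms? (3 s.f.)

R ∝ ρL/d² with ρ ∝ (1+αΔT), so R_B/R_A = (1 + 36/100) × (1 − 0.0032×124)
= 1.36 × 0.6032 = 0.8204
R_B = 0.8204 × 165 = 135 Ω

135 Ω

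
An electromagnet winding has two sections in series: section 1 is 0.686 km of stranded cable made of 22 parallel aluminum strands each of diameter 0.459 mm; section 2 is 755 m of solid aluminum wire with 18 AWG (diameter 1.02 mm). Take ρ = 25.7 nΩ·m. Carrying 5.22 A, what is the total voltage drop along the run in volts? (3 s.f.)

ρ = 25.7 nΩ·m = 2.57×10^-8 Ω·m
Section 1: A_strand = π(2.2950e-04)² = 1.655e-07 m²; R₁ = ρL/(N·A_s) = (2.57×10^-8)(686)/(22×1.655e-07) = 4.843 Ω
Section 2: A = π(1.02/2 mm)² = π(5.1000e-04 m)² = 8.171e-07 m²
R₂ = (2.57×10^-8)(755)/(8.171e-07) = 23.75 Ω
R = R₁ + R₂ = 28.59 Ω
V = IR = 5.22 × 28.59 = 149 V

149 V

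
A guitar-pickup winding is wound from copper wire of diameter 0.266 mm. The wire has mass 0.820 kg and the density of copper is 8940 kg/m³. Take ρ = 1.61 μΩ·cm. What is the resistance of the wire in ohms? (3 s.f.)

ρ = 1.61 μΩ·cm = 1.61×10^-8 Ω·m
A = π(d/2)² = π(1.3300e-04 m)² = 5.5572e-08 m²
L = m/(density·A) = 0.82/(8940×5.5572e-08) = 1651 m
R = ρL/A = (1.61×10^-8)(1651)/(5.5572e-08) = 478 Ω

478 Ω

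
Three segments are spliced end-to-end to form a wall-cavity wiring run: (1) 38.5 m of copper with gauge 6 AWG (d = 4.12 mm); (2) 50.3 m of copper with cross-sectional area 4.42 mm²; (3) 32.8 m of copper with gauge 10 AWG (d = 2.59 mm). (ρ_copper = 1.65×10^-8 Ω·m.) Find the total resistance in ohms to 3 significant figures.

0.338 Ω

Seg 1: A = π(4.12/2 mm)² = π(2.0600e-03 m)² = 1.333e-05 m²
R_1 = (1.65×10^-8)(38.5)/(1.333e-05) = 0.04765 Ω
Seg 2: A = 4.42 mm² = 4.420e-06 m²
R_2 = (1.65×10^-8)(50.3)/(4.420e-06) = 0.1878 Ω
Seg 3: A = π(2.59/2 mm)² = π(1.2950e-03 m)² = 5.269e-06 m²
R_3 = (1.65×10^-8)(32.8)/(5.269e-06) = 0.1027 Ω
R_total = R_1 + R_2 + R_3 = 0.338 Ω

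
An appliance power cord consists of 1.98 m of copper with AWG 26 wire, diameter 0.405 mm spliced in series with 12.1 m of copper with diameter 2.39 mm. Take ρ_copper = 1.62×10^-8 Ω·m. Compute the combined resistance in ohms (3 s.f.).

Segment 1: A = π(0.405/2 mm)² = π(2.0250e-04 m)² = 1.288e-07 m²
R₁ = ρL/A = (1.62×10^-8)(1.98)/(1.288e-07) = 0.249 Ω
Segment 2: A = π(d/2)² = π(1.1950e-03 m)² = 4.486e-06 m²
R₂ = (1.62×10^-8)(12.1)/(4.486e-06) = 0.04369 Ω
R = R₁ + R₂ = 0.293 Ω

0.293 Ω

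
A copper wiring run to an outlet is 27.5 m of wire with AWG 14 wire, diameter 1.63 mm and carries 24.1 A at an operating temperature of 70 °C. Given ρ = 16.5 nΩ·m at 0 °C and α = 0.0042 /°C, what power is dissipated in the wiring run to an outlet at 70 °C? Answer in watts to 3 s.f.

ρ = 16.5 nΩ·m = 1.65×10^-8 Ω·m
A = π(1.63/2 mm)² = π(8.1500e-04 m)² = 2.087e-06 m²
R₍0₎ = ρL/A = (1.65×10^-8)(27.5)/(2.087e-06) = 0.2174 Ω
R₍70₎ = R₍0₎(1 + αΔT) = 0.2174 × (1 + 0.0042×70) = 0.2814 Ω
P = I²R = (24.1)² × 0.2814 = 163 W

163 W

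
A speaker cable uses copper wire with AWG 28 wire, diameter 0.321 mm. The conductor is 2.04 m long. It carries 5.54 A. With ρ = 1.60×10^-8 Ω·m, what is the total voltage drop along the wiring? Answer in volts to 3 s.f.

2.23 V

A = π(0.321/2 mm)² = π(1.6050e-04 m)² = 8.093e-08 m²
R = ρL/A = (1.60×10^-8)(2.04)/(8.093e-08) = 0.4033 Ω
V = IR = 5.54 × 0.4033 = 2.23 V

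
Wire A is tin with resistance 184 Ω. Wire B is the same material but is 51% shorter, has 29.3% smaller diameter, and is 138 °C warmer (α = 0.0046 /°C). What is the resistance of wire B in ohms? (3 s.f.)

295 Ω

R ∝ ρL/d² with ρ ∝ (1+αΔT), so R_B/R_A = (1 − 51/100) × (1 − 29.3/100)⁻² × (1 + 0.0046×138)
= 0.49 × 2.001 × 1.635 = 1.603
R_B = 1.603 × 184 = 295 Ω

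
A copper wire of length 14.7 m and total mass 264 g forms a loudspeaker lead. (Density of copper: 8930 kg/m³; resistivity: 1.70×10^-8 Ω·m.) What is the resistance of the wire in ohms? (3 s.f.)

0.124 Ω

A = m/(density·L) = 0.264/(8930×14.7) = 2.0111e-06 m²
R = ρL/A = (1.70×10^-8)(14.7)/(2.0111e-06) = 0.124 Ω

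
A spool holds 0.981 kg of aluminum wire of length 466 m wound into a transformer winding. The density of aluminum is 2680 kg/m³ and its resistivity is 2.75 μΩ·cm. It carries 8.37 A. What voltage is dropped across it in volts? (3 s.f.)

137 V

ρ = 2.75 μΩ·cm = 2.75×10^-8 Ω·m
A = m/(density·L) = 0.981/(2680×466) = 7.8550e-07 m²
R = ρL/A = (2.75×10^-8)(466)/(7.8550e-07) = 16.31 Ω
V = IR = 8.37 × 16.31 = 137 V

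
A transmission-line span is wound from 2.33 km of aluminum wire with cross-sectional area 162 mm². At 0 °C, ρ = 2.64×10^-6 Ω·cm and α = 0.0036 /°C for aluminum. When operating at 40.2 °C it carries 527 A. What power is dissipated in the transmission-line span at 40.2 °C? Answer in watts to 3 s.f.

ρ = 2.64×10^-6 Ω·cm = 2.64×10^-8 Ω·m
A = 162 mm² = 1.620e-04 m²
R₍0₎ = ρL/A = (2.64×10^-8)(2330)/(1.620e-04) = 0.3797 Ω
R₍40.2₎ = R₍0₎(1 + αΔT) = 0.3797 × (1 + 0.0036×40.2) = 0.4347 Ω
P = I²R = (527)² × 0.4347 = 1.21×10^5 W

1.21×10^5 W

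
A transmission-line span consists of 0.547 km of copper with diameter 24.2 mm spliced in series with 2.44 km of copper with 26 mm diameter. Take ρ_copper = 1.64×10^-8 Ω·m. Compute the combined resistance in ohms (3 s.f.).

Segment 1: A = π(d/2)² = π(1.2100e-02 m)² = 4.600e-04 m²
R₁ = ρL/A = (1.64×10^-8)(547)/(4.600e-04) = 0.0195 Ω
Segment 2: A = π(d/2)² = π(1.3000e-02 m)² = 5.309e-04 m²
R₂ = (1.64×10^-8)(2440)/(5.309e-04) = 0.07537 Ω
R = R₁ + R₂ = 0.0949 Ω

0.0949 Ω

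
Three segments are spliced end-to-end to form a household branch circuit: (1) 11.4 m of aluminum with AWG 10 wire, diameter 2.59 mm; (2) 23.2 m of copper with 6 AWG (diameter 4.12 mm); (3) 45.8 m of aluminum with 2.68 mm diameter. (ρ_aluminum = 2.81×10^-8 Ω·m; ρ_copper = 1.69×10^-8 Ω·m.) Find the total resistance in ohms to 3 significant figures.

0.318 Ω

Seg 1: A = π(2.59/2 mm)² = π(1.2950e-03 m)² = 5.269e-06 m²
R_1 = (2.81×10^-8)(11.4)/(5.269e-06) = 0.0608 Ω
Seg 2: A = π(4.12/2 mm)² = π(2.0600e-03 m)² = 1.333e-05 m²
R_2 = (1.69×10^-8)(23.2)/(1.333e-05) = 0.02941 Ω
Seg 3: A = π(d/2)² = π(1.3400e-03 m)² = 5.641e-06 m²
R_3 = (2.81×10^-8)(45.8)/(5.641e-06) = 0.2281 Ω
R_total = R_1 + R_2 + R_3 = 0.318 Ω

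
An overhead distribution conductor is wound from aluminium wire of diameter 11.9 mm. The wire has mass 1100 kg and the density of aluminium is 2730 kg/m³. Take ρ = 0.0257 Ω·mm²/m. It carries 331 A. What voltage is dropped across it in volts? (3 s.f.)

277 V

ρ = 0.0257 Ω·mm²/m = 2.57×10^-8 Ω·m
A = π(d/2)² = π(5.9500e-03 m)² = 1.1122e-04 m²
L = m/(density·A) = 1100/(2730×1.1122e-04) = 3623 m
R = ρL/A = (2.57×10^-8)(3623)/(1.1122e-04) = 0.8371 Ω
V = IR = 331 × 0.8371 = 277 V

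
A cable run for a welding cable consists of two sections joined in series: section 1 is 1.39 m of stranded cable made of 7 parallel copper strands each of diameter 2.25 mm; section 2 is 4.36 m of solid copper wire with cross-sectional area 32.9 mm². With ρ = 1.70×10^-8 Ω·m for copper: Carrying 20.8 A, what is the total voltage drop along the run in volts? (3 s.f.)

0.0645 V

Section 1: A_strand = π(1.1250e-03)² = 3.976e-06 m²; R₁ = ρL/(N·A_s) = (1.70×10^-8)(1.39)/(7×3.976e-06) = 8.490×10^-4 Ω
Section 2: A = 32.9 mm² = 3.290e-05 m²
R₂ = (1.70×10^-8)(4.36)/(3.290e-05) = 0.002253 Ω
R = R₁ + R₂ = 0.003102 Ω
V = IR = 20.8 × 0.003102 = 0.0645 V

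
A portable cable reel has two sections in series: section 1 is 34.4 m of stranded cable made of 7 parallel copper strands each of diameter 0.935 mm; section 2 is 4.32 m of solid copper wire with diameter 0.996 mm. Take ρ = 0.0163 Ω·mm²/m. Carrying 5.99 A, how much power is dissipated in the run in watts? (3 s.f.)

ρ = 0.0163 Ω·mm²/m = 1.63×10^-8 Ω·m
Section 1: A_strand = π(4.6750e-04)² = 6.866e-07 m²; R₁ = ρL/(N·A_s) = (1.63×10^-8)(34.4)/(7×6.866e-07) = 0.1167 Ω
Section 2: A = π(d/2)² = π(4.9800e-04 m)² = 7.791e-07 m²
R₂ = (1.63×10^-8)(4.32)/(7.791e-07) = 0.09038 Ω
R = R₁ + R₂ = 0.207 Ω
P = I²R = (5.99)² × 0.207 = 7.43 W

7.43 W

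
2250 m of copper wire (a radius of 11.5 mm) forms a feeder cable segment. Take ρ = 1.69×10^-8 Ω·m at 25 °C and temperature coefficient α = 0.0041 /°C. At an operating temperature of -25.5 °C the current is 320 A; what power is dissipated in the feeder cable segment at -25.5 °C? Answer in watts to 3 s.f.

7430 W

A = πr² = π(1.1500e-02 m)² = 4.155e-04 m²
R₍25₎ = ρL/A = (1.69×10^-8)(2250)/(4.155e-04) = 0.09152 Ω
R₍-25.5₎ = R₍25₎(1 + αΔT) = 0.09152 × (1 + 0.0041×-50.5) = 0.07257 Ω
P = I²R = (320)² × 0.07257 = 7430 W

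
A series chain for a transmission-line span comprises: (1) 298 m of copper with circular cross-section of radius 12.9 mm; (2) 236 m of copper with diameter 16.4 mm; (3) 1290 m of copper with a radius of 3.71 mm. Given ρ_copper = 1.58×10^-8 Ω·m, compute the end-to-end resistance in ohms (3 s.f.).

Seg 1: A = πr² = π(1.2900e-02 m)² = 5.228e-04 m²
R_1 = (1.58×10^-8)(298)/(5.228e-04) = 0.009006 Ω
Seg 2: A = π(d/2)² = π(8.2000e-03 m)² = 2.112e-04 m²
R_2 = (1.58×10^-8)(236)/(2.112e-04) = 0.01765 Ω
Seg 3: A = πr² = π(3.7100e-03 m)² = 4.324e-05 m²
R_3 = (1.58×10^-8)(1290)/(4.324e-05) = 0.4714 Ω
R_total = R_1 + R_2 + R_3 = 0.498 Ω

0.498 Ω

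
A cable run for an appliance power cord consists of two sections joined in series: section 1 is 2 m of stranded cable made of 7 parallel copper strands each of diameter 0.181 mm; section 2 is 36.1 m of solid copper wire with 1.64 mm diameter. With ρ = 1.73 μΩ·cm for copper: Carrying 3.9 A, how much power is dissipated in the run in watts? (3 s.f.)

ρ = 1.73 μΩ·cm = 1.73×10^-8 Ω·m
Section 1: A_strand = π(9.0500e-05)² = 2.573e-08 m²; R₁ = ρL/(N·A_s) = (1.73×10^-8)(2)/(7×2.573e-08) = 0.1921 Ω
Section 2: A = π(d/2)² = π(8.2000e-04 m)² = 2.112e-06 m²
R₂ = (1.73×10^-8)(36.1)/(2.112e-06) = 0.2956 Ω
R = R₁ + R₂ = 0.4878 Ω
P = I²R = (3.9)² × 0.4878 = 7.42 W

7.42 W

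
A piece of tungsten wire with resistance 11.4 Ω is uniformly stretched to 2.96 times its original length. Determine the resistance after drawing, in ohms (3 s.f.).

Volume constant ⇒ A' = A/k with k = 2.96. R' = ρ(kL)/(A/k) = k²R.
R' = 8.762 × 11.4 = 99.9 Ω

99.9 Ω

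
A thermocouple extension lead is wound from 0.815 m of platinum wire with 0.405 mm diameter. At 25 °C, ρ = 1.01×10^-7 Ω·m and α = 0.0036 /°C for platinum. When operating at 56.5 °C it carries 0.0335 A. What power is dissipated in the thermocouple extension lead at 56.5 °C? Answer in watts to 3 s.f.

A = π(d/2)² = π(2.0250e-04 m)² = 1.288e-07 m²
R₍25₎ = ρL/A = (1.01×10^-7)(0.815)/(1.288e-07) = 0.639 Ω
R₍56.5₎ = R₍25₎(1 + αΔT) = 0.639 × (1 + 0.0036×31.5) = 0.7114 Ω
P = I²R = (0.0335)² × 0.7114 = 7.98×10^-4 W

7.98×10^-4 W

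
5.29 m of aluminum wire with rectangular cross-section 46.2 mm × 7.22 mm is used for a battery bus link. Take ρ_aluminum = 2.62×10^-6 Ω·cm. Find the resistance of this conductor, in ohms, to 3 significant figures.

ρ = 2.62×10^-6 Ω·cm = 2.62×10^-8 Ω·m
A = 46.2 × 7.22 mm² = 334 mm² = 3.336e-04 m²
R = ρL/A = (2.62×10^-8)(5.29 m)/(3.336e-04 m²) = 4.16×10^-4 Ω

4.16×10^-4 Ω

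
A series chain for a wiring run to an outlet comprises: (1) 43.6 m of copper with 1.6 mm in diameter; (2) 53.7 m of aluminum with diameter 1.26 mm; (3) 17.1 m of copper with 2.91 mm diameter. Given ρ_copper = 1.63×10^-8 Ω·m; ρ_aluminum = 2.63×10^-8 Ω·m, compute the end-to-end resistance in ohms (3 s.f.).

1.53 Ω

Seg 1: A = π(d/2)² = π(8.0000e-04 m)² = 2.011e-06 m²
R_1 = (1.63×10^-8)(43.6)/(2.011e-06) = 0.3535 Ω
Seg 2: A = π(d/2)² = π(6.3000e-04 m)² = 1.247e-06 m²
R_2 = (2.63×10^-8)(53.7)/(1.247e-06) = 1.133 Ω
Seg 3: A = π(d/2)² = π(1.4550e-03 m)² = 6.651e-06 m²
R_3 = (1.63×10^-8)(17.1)/(6.651e-06) = 0.04191 Ω
R_total = R_1 + R_2 + R_3 = 1.53 Ω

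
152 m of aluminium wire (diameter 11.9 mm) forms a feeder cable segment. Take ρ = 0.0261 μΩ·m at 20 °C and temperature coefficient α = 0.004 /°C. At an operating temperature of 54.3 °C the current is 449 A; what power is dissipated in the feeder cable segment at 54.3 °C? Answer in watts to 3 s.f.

ρ = 0.0261 μΩ·m = 2.61×10^-8 Ω·m
A = π(d/2)² = π(5.9500e-03 m)² = 1.112e-04 m²
R₍20₎ = ρL/A = (2.61×10^-8)(152)/(1.112e-04) = 0.03567 Ω
R₍54.3₎ = R₍20₎(1 + αΔT) = 0.03567 × (1 + 0.004×34.3) = 0.04056 Ω
P = I²R = (449)² × 0.04056 = 8180 W

8180 W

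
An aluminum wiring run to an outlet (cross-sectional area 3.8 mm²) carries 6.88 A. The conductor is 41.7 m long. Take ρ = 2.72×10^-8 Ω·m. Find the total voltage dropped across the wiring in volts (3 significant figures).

2.05 V

A = 3.8 mm² = 3.800e-06 m²
R = ρL/A = (2.72×10^-8)(41.7)/(3.800e-06) = 0.2985 Ω
V = IR = 6.88 × 0.2985 = 2.05 V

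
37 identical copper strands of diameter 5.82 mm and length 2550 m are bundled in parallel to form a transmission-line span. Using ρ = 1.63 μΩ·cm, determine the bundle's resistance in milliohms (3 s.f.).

42.2 mΩ

ρ = 1.63 μΩ·cm = 1.63×10^-8 Ω·m
A_strand = π(2.9100e-03 m)² = 2.660e-05 m²
R_strand = ρL/A = (1.63×10^-8)(2550)/(2.660e-05) = 1.562 Ω
R_total = R_strand/N = 1.562/37 = 42.2 mΩ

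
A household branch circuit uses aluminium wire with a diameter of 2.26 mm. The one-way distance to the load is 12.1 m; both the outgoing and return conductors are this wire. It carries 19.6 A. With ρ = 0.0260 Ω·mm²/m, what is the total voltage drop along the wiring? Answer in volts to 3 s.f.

ρ = 0.0260 Ω·mm²/m = 2.60×10^-8 Ω·m
A = π(d/2)² = π(1.1300e-03 m)² = 4.011e-06 m²
Total conductor length (both ways) L = 2 × 12.1 = 24.2 m
R = ρL/A = (2.60×10^-8)(24.2)/(4.011e-06) = 0.1568 Ω
V = IR = 19.6 × 0.1568 = 3.07 V

3.07 V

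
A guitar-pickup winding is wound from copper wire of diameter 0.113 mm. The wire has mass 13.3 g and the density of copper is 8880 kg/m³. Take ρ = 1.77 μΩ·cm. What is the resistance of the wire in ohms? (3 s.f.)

264 Ω

ρ = 1.77 μΩ·cm = 1.77×10^-8 Ω·m
A = π(d/2)² = π(5.6500e-05 m)² = 1.0029e-08 m²
L = m/(density·A) = 0.0133/(8880×1.0029e-08) = 149.3 m
R = ρL/A = (1.77×10^-8)(149.3)/(1.0029e-08) = 264 Ω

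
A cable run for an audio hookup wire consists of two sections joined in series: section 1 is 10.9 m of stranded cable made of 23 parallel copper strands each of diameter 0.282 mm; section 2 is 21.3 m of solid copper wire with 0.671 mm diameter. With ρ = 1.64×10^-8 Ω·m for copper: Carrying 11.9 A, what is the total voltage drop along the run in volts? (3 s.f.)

13.2 V

Section 1: A_strand = π(1.4100e-04)² = 6.246e-08 m²; R₁ = ρL/(N·A_s) = (1.64×10^-8)(10.9)/(23×6.246e-08) = 0.1244 Ω
Section 2: A = π(d/2)² = π(3.3550e-04 m)² = 3.536e-07 m²
R₂ = (1.64×10^-8)(21.3)/(3.536e-07) = 0.9878 Ω
R = R₁ + R₂ = 1.112 Ω
V = IR = 11.9 × 1.112 = 13.2 V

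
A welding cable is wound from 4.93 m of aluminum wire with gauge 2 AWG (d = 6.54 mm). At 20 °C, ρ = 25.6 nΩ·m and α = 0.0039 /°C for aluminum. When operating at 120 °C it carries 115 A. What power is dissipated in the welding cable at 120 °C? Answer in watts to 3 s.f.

ρ = 25.6 nΩ·m = 2.56×10^-8 Ω·m
A = π(6.54/2 mm)² = π(3.2700e-03 m)² = 3.359e-05 m²
R₍20₎ = ρL/A = (2.56×10^-8)(4.93)/(3.359e-05) = 0.003757 Ω
R₍120₎ = R₍20₎(1 + αΔT) = 0.003757 × (1 + 0.0039×100) = 0.005222 Ω
P = I²R = (115)² × 0.005222 = 69.1 W

69.1 W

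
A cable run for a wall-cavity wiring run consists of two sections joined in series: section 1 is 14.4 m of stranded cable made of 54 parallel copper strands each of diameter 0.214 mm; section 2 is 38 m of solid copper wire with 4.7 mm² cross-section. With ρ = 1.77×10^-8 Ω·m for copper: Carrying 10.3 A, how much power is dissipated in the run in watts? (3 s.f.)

Section 1: A_strand = π(1.0700e-04)² = 3.597e-08 m²; R₁ = ρL/(N·A_s) = (1.77×10^-8)(14.4)/(54×3.597e-08) = 0.1312 Ω
Section 2: A = 4.7 mm² = 4.700e-06 m²
R₂ = (1.77×10^-8)(38)/(4.700e-06) = 0.1431 Ω
R = R₁ + R₂ = 0.2743 Ω
P = I²R = (10.3)² × 0.2743 = 29.1 W

29.1 W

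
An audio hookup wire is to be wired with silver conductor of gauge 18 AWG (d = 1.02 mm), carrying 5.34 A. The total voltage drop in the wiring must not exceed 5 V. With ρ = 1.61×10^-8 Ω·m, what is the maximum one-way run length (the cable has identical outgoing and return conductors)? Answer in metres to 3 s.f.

23.8 m

A = π(1.02/2 mm)² = π(5.1000e-04 m)² = 8.171e-07 m²
L_max = V_max·A/(2·ρI) = (5)(8.171e-07)/(2×1.61×10^-8×5.34) = 23.8 m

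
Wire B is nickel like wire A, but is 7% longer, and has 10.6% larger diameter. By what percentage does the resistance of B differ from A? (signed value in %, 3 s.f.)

R ∝ L/d², so R_B/R_A = (1 + 7/100) × (1 + 10.6/100)⁻²
= 1.07 × 0.8175 = 0.8747
(R_B − R_A)/R_A = 0.8747 − 1 = -12.5%

-12.5%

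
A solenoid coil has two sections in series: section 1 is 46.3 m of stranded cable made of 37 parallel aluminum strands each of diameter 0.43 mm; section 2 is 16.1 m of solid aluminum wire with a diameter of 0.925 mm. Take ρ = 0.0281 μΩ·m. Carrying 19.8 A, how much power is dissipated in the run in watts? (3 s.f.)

ρ = 0.0281 μΩ·m = 2.81×10^-8 Ω·m
Section 1: A_strand = π(2.1500e-04)² = 1.452e-07 m²; R₁ = ρL/(N·A_s) = (2.81×10^-8)(46.3)/(37×1.452e-07) = 0.2421 Ω
Section 2: A = π(d/2)² = π(4.6250e-04 m)² = 6.720e-07 m²
R₂ = (2.81×10^-8)(16.1)/(6.720e-07) = 0.6732 Ω
R = R₁ + R₂ = 0.9154 Ω
P = I²R = (19.8)² × 0.9154 = 359 W

359 W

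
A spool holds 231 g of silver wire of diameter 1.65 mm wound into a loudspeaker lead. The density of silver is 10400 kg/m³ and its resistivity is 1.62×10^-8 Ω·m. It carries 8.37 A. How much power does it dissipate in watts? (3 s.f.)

5.51 W

A = π(d/2)² = π(8.2500e-04 m)² = 2.1382e-06 m²
L = m/(density·A) = 0.231/(10400×2.1382e-06) = 10.39 m
R = ρL/A = (1.62×10^-8)(10.39)/(2.1382e-06) = 0.0787 Ω
P = I²R = (8.37)² × 0.0787 = 5.51 W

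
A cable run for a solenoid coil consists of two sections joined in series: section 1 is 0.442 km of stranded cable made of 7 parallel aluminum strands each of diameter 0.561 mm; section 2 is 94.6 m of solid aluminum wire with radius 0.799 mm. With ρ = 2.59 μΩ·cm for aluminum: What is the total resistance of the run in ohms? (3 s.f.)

7.84 Ω

ρ = 2.59 μΩ·cm = 2.59×10^-8 Ω·m
Section 1: A_strand = π(2.8050e-04)² = 2.472e-07 m²; R₁ = ρL/(N·A_s) = (2.59×10^-8)(442)/(7×2.472e-07) = 6.616 Ω
Section 2: A = πr² = π(7.9900e-04 m)² = 2.006e-06 m²
R₂ = (2.59×10^-8)(94.6)/(2.006e-06) = 1.222 Ω
R = R₁ + R₂ = 7.84 Ω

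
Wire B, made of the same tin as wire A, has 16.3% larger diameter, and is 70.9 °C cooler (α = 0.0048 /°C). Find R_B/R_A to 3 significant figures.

0.488

R ∝ ρL/d² with ρ ∝ (1+αΔT), so R_B/R_A = (1 + 16.3/100)⁻² × (1 − 0.0048×70.9)
= 0.7393 × 0.6597 = 0.488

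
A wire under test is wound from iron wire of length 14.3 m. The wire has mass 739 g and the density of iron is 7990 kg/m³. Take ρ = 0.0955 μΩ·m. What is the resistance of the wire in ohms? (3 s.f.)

0.211 Ω

ρ = 0.0955 μΩ·m = 9.55×10^-8 Ω·m
A = m/(density·L) = 0.739/(7990×14.3) = 6.4679e-06 m²
R = ρL/A = (9.55×10^-8)(14.3)/(6.4679e-06) = 0.211 Ω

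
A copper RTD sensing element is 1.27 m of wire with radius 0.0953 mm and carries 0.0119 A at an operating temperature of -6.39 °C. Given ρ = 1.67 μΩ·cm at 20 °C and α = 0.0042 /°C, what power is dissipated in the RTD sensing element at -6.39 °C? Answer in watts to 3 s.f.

ρ = 1.67 μΩ·cm = 1.67×10^-8 Ω·m
A = πr² = π(9.5300e-05 m)² = 2.853e-08 m²
R₍20₎ = ρL/A = (1.67×10^-8)(1.27)/(2.853e-08) = 0.7433 Ω
R₍-6.39₎ = R₍20₎(1 + αΔT) = 0.7433 × (1 + 0.0042×-26.4) = 0.6609 Ω
P = I²R = (0.0119)² × 0.6609 = 9.36×10^-5 W

9.36×10^-5 W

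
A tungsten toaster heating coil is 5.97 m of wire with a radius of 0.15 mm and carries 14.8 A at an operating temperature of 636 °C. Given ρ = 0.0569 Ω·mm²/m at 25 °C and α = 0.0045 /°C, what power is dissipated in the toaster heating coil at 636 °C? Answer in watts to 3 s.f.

3950 W

ρ = 0.0569 Ω·mm²/m = 5.69×10^-8 Ω·m
A = πr² = π(1.5000e-04 m)² = 7.069e-08 m²
R₍25₎ = ρL/A = (5.69×10^-8)(5.97)/(7.069e-08) = 4.806 Ω
R₍636₎ = R₍25₎(1 + αΔT) = 4.806 × (1 + 0.0045×611) = 18.02 Ω
P = I²R = (14.8)² × 18.02 = 3950 W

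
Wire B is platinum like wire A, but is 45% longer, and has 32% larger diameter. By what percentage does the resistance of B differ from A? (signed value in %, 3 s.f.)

R ∝ L/d², so R_B/R_A = (1 + 45/100) × (1 + 32/100)⁻²
= 1.45 × 0.5739 = 0.8322
(R_B − R_A)/R_A = 0.8322 − 1 = -16.8%

-16.8%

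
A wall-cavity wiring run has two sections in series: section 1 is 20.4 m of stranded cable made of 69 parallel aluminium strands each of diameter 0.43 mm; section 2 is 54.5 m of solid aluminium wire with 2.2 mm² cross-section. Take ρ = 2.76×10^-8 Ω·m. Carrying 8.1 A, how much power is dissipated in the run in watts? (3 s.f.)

Section 1: A_strand = π(2.1500e-04)² = 1.452e-07 m²; R₁ = ρL/(N·A_s) = (2.76×10^-8)(20.4)/(69×1.452e-07) = 0.05619 Ω
Section 2: A = 2.2 mm² = 2.200e-06 m²
R₂ = (2.76×10^-8)(54.5)/(2.200e-06) = 0.6837 Ω
R = R₁ + R₂ = 0.7399 Ω
P = I²R = (8.1)² × 0.7399 = 48.5 W

48.5 W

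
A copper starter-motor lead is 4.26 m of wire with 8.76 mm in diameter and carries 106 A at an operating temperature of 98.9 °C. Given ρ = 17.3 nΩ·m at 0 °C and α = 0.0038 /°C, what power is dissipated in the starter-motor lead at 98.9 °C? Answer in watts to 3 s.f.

ρ = 17.3 nΩ·m = 1.73×10^-8 Ω·m
A = π(d/2)² = π(4.3800e-03 m)² = 6.027e-05 m²
R₍0₎ = ρL/A = (1.73×10^-8)(4.26)/(6.027e-05) = 0.001223 Ω
R₍98.9₎ = R₍0₎(1 + αΔT) = 0.001223 × (1 + 0.0038×98.9) = 0.001682 Ω
P = I²R = (106)² × 0.001682 = 18.9 W

18.9 W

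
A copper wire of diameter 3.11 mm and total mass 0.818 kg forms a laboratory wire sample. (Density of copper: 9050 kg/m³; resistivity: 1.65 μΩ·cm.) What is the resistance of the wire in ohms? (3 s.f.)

0.0258 Ω

ρ = 1.65 μΩ·cm = 1.65×10^-8 Ω·m
A = π(d/2)² = π(1.5550e-03 m)² = 7.5964e-06 m²
L = m/(density·A) = 0.818/(9050×7.5964e-06) = 11.9 m
R = ρL/A = (1.65×10^-8)(11.9)/(7.5964e-06) = 0.0258 Ω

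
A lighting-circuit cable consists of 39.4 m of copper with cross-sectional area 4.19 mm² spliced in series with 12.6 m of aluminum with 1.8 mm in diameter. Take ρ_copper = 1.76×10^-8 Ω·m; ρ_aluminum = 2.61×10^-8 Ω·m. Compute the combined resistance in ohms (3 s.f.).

Segment 1: A = 4.19 mm² = 4.190e-06 m²
R₁ = ρL/A = (1.76×10^-8)(39.4)/(4.190e-06) = 0.1655 Ω
Segment 2: A = π(d/2)² = π(9.0000e-04 m)² = 2.545e-06 m²
R₂ = (2.61×10^-8)(12.6)/(2.545e-06) = 0.1292 Ω
R = R₁ + R₂ = 0.295 Ω

0.295 Ω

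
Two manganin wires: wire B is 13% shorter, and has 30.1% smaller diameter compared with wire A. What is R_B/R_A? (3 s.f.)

1.78

R ∝ L/d², so R_B/R_A = (1 − 13/100) × (1 − 30.1/100)⁻²
= 0.87 × 2.047 = 1.78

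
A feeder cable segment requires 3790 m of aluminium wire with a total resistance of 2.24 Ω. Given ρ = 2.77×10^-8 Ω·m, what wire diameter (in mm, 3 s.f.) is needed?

A = ρL/R = (2.77×10^-8)(3790)/(2.24) = 4.687e-05 m²
d = 2√(A/π) = 7.725e-03 m = 7.72 mm

7.72 mm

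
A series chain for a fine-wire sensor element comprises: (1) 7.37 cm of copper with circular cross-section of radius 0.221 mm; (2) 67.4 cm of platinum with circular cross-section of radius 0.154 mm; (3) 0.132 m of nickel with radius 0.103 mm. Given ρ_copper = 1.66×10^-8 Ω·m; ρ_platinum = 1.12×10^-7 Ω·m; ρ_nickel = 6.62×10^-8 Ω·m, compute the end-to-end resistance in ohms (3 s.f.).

Seg 1: A = πr² = π(2.2100e-04 m)² = 1.534e-07 m²
R_1 = (1.66×10^-8)(0.0737)/(1.534e-07) = 0.007973 Ω
Seg 2: A = πr² = π(1.5400e-04 m)² = 7.451e-08 m²
R_2 = (1.12×10^-7)(0.674)/(7.451e-08) = 1.013 Ω
Seg 3: A = πr² = π(1.0300e-04 m)² = 3.333e-08 m²
R_3 = (6.62×10^-8)(0.132)/(3.333e-08) = 0.2622 Ω
R_total = R_1 + R_2 + R_3 = 1.28 Ω

1.28 Ω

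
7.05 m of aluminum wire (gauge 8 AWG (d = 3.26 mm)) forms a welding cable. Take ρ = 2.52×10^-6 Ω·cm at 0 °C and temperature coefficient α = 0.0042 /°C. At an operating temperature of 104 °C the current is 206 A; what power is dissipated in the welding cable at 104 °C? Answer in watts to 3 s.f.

ρ = 2.52×10^-6 Ω·cm = 2.52×10^-8 Ω·m
A = π(3.26/2 mm)² = π(1.6300e-03 m)² = 8.347e-06 m²
R₍0₎ = ρL/A = (2.52×10^-8)(7.05)/(8.347e-06) = 0.02128 Ω
R₍104₎ = R₍0₎(1 + αΔT) = 0.02128 × (1 + 0.0042×104) = 0.03058 Ω
P = I²R = (206)² × 0.03058 = 1300 W

1300 W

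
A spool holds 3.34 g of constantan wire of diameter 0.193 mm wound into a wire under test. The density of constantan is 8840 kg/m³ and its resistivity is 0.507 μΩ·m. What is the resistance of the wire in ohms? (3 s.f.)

224 Ω

ρ = 0.507 μΩ·m = 5.07×10^-7 Ω·m
A = π(d/2)² = π(9.6500e-05 m)² = 2.9255e-08 m²
L = m/(density·A) = 0.00334/(8840×2.9255e-08) = 12.91 m
R = ρL/A = (5.07×10^-7)(12.91)/(2.9255e-08) = 224 Ω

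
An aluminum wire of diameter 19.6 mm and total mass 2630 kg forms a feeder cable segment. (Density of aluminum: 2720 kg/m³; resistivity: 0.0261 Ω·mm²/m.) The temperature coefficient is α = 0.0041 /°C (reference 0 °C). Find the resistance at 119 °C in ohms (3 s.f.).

0.412 Ω

ρ = 0.0261 Ω·mm²/m = 2.61×10^-8 Ω·m
A = π(d/2)² = π(9.8000e-03 m)² = 3.0172e-04 m²
L = m/(density·A) = 2630/(2720×3.0172e-04) = 3205 m
R = ρL/A = (2.61×10^-8)(3205)/(3.0172e-04) = 0.2772 Ω
R(119 °C) = 0.2772 × (1 + 0.0041×119) = 0.412 Ω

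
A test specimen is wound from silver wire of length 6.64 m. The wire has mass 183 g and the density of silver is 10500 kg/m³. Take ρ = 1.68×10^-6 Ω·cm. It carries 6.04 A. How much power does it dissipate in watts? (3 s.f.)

ρ = 1.68×10^-6 Ω·cm = 1.68×10^-8 Ω·m
A = m/(density·L) = 0.183/(10500×6.64) = 2.6248e-06 m²
R = ρL/A = (1.68×10^-8)(6.64)/(2.6248e-06) = 0.0425 Ω
P = I²R = (6.04)² × 0.0425 = 1.55 W

1.55 W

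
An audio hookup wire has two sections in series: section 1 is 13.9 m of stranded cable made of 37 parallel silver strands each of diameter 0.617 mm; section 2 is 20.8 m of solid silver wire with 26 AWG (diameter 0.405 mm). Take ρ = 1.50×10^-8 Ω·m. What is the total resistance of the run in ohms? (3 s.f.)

2.44 Ω

Section 1: A_strand = π(3.0850e-04)² = 2.990e-07 m²; R₁ = ρL/(N·A_s) = (1.50×10^-8)(13.9)/(37×2.990e-07) = 0.01885 Ω
Section 2: A = π(0.405/2 mm)² = π(2.0250e-04 m)² = 1.288e-07 m²
R₂ = (1.50×10^-8)(20.8)/(1.288e-07) = 2.422 Ω
R = R₁ + R₂ = 2.44 Ω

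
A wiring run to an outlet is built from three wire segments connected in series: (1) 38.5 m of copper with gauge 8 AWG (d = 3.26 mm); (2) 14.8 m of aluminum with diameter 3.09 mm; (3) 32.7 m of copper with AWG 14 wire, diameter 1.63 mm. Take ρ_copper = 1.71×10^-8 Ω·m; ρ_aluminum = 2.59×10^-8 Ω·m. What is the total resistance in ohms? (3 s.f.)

Seg 1: A = π(3.26/2 mm)² = π(1.6300e-03 m)² = 8.347e-06 m²
R_1 = (1.71×10^-8)(38.5)/(8.347e-06) = 0.07887 Ω
Seg 2: A = π(d/2)² = π(1.5450e-03 m)² = 7.499e-06 m²
R_2 = (2.59×10^-8)(14.8)/(7.499e-06) = 0.05112 Ω
Seg 3: A = π(1.63/2 mm)² = π(8.1500e-04 m)² = 2.087e-06 m²
R_3 = (1.71×10^-8)(32.7)/(2.087e-06) = 0.268 Ω
R_total = R_1 + R_2 + R_3 = 0.398 Ω

0.398 Ω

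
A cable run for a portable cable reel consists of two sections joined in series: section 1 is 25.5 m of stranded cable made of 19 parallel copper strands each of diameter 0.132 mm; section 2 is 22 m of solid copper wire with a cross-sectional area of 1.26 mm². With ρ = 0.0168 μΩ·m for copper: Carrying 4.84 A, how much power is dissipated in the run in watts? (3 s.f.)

ρ = 0.0168 μΩ·m = 1.68×10^-8 Ω·m
Section 1: A_strand = π(6.6000e-05)² = 1.368e-08 m²; R₁ = ρL/(N·A_s) = (1.68×10^-8)(25.5)/(19×1.368e-08) = 1.648 Ω
Section 2: A = 1.26 mm² = 1.260e-06 m²
R₂ = (1.68×10^-8)(22)/(1.260e-06) = 0.2933 Ω
R = R₁ + R₂ = 1.941 Ω
P = I²R = (4.84)² × 1.941 = 45.5 W

45.5 W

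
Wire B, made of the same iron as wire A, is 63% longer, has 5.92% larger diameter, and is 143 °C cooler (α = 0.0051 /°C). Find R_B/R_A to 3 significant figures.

0.393

R ∝ ρL/d² with ρ ∝ (1+αΔT), so R_B/R_A = (1 + 63/100) × (1 + 5.92/100)⁻² × (1 − 0.0051×143)
= 1.63 × 0.8913 × 0.2707 = 0.393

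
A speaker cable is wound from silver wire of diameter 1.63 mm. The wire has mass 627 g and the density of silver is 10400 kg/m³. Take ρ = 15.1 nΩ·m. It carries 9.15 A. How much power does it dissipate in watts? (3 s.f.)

ρ = 15.1 nΩ·m = 1.51×10^-8 Ω·m
A = π(d/2)² = π(8.1500e-04 m)² = 2.0867e-06 m²
L = m/(density·A) = 0.627/(10400×2.0867e-06) = 28.89 m
R = ρL/A = (1.51×10^-8)(28.89)/(2.0867e-06) = 0.2091 Ω
P = I²R = (9.15)² × 0.2091 = 17.5 W

17.5 W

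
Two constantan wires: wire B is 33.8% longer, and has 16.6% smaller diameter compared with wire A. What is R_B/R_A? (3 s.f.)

1.92

R ∝ L/d², so R_B/R_A = (1 + 33.8/100) × (1 − 16.6/100)⁻²
= 1.338 × 1.438 = 1.92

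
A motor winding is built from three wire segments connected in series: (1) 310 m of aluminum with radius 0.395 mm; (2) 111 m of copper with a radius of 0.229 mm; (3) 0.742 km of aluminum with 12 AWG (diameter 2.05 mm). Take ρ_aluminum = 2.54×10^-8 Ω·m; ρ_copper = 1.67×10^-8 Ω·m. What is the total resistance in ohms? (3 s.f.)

33.0 Ω

Seg 1: A = πr² = π(3.9500e-04 m)² = 4.902e-07 m²
R_1 = (2.54×10^-8)(310)/(4.902e-07) = 16.06 Ω
Seg 2: A = πr² = π(2.2900e-04 m)² = 1.647e-07 m²
R_2 = (1.67×10^-8)(111)/(1.647e-07) = 11.25 Ω
Seg 3: A = π(2.05/2 mm)² = π(1.0250e-03 m)² = 3.301e-06 m²
R_3 = (2.54×10^-8)(742)/(3.301e-06) = 5.71 Ω
R_total = R_1 + R_2 + R_3 = 33.0 Ω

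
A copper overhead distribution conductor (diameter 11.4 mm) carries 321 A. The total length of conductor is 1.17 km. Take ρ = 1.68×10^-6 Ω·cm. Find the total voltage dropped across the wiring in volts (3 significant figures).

ρ = 1.68×10^-6 Ω·cm = 1.68×10^-8 Ω·m
A = π(d/2)² = π(5.7000e-03 m)² = 1.021e-04 m²
R = ρL/A = (1.68×10^-8)(1170)/(1.021e-04) = 0.1926 Ω
V = IR = 321 × 0.1926 = 61.8 V

61.8 V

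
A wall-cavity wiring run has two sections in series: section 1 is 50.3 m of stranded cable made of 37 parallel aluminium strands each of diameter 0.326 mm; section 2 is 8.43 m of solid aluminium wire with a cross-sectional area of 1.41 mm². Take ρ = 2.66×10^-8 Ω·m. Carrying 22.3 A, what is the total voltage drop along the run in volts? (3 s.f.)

13.2 V

Section 1: A_strand = π(1.6300e-04)² = 8.347e-08 m²; R₁ = ρL/(N·A_s) = (2.66×10^-8)(50.3)/(37×8.347e-08) = 0.4332 Ω
Section 2: A = 1.41 mm² = 1.410e-06 m²
R₂ = (2.66×10^-8)(8.43)/(1.410e-06) = 0.159 Ω
R = R₁ + R₂ = 0.5923 Ω
V = IR = 22.3 × 0.5923 = 13.2 V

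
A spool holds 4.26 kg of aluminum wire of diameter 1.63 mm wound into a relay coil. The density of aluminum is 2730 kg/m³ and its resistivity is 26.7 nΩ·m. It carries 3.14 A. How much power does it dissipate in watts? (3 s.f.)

94.3 W

ρ = 26.7 nΩ·m = 2.67×10^-8 Ω·m
A = π(d/2)² = π(8.1500e-04 m)² = 2.0867e-06 m²
L = m/(density·A) = 4.26/(2730×2.0867e-06) = 747.8 m
R = ρL/A = (2.67×10^-8)(747.8)/(2.0867e-06) = 9.568 Ω
P = I²R = (3.14)² × 9.568 = 94.3 W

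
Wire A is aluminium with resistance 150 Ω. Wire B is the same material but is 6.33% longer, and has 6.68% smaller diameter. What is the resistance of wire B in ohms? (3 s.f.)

R ∝ L/d², so R_B/R_A = (1 + 6.33/100) × (1 − 6.68/100)⁻²
= 1.063 × 1.148 = 1.221
R_B = 1.221 × 150 = 183 Ω

183 Ω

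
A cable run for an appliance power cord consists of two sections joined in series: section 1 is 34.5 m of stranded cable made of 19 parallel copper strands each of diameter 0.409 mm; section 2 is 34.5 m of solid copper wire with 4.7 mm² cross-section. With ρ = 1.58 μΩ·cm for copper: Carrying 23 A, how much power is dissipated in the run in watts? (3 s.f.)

177 W

ρ = 1.58 μΩ·cm = 1.58×10^-8 Ω·m
Section 1: A_strand = π(2.0450e-04)² = 1.314e-07 m²; R₁ = ρL/(N·A_s) = (1.58×10^-8)(34.5)/(19×1.314e-07) = 0.2184 Ω
Section 2: A = 4.7 mm² = 4.700e-06 m²
R₂ = (1.58×10^-8)(34.5)/(4.700e-06) = 0.116 Ω
R = R₁ + R₂ = 0.3343 Ω
P = I²R = (23)² × 0.3343 = 177 W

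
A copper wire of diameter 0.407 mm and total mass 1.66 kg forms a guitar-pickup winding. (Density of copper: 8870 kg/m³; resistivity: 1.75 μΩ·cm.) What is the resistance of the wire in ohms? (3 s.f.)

ρ = 1.75 μΩ·cm = 1.75×10^-8 Ω·m
A = π(d/2)² = π(2.0350e-04 m)² = 1.3010e-07 m²
L = m/(density·A) = 1.66/(8870×1.3010e-07) = 1438 m
R = ρL/A = (1.75×10^-8)(1438)/(1.3010e-07) = 193 Ω

193 Ω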